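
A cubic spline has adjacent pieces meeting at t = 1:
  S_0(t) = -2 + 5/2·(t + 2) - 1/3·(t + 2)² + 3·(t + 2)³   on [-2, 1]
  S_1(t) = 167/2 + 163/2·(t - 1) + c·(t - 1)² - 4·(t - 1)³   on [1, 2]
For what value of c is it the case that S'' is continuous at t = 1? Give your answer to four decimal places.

S_0''(t) = -2/3 + 18·(t + 2), so S_0''(1) = 160/3. On the right, S_1''(1) = 2c, so c = 80/3.

26.6667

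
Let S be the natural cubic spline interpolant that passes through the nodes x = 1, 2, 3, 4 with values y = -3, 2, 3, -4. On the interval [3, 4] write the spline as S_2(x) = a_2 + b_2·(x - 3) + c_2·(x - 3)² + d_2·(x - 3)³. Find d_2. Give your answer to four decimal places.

Write m_i for S''(x_i). With h_i = 1, 1, 1 and divided differences Δ_i = 5, 1, -7, the continuity of S' gives the tridiagonal system
  1·m_0 + 4·m_1 + 1·m_2 = 6(Δ_1 - Δ_0) = -24
  1·m_1 + 4·m_2 + 1·m_3 = 6(Δ_2 - Δ_1) = -48
Natural end conditions: m_0 = m_3 = 0.
Solving the tridiagonal system: m_0 = 0, m_1 = -16/5, m_2 = -56/5, m_3 = 0.
On [3, 4], with S_2(x) = a_2 + b_2·(x - 3) + c_2·(x - 3)² + d_2·(x - 3)³: c_2 = m_2/2 = -28/5, d_2 = (m_3 - m_2)/(6h_2) = 28/15, b_2 = Δ_2 - h_2(2m_2 + m_3)/6 = -49/15.

1.8667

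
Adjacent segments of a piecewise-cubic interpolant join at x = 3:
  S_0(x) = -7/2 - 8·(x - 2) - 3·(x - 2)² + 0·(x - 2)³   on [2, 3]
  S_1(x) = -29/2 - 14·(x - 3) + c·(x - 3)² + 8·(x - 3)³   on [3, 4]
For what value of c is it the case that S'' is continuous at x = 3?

S_0''(x) = -6 + 0·(x - 2), so S_0''(3) = -6. On the right, S_1''(3) = 2c, so c = -3.

-3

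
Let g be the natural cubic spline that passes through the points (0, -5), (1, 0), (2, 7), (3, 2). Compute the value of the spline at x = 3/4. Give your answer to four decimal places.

With σ_i denoting the second derivative at x_i, h_i = 1, 1, 1, and Δ_i = (y_(i+1) − y_i)/h_i = 5, 7, -5:
  1·σ_0 + 4·σ_1 + 1·σ_2 = 6(Δ_1 - Δ_0) = 12
  1·σ_1 + 4·σ_2 + 1·σ_3 = 6(Δ_2 - Δ_1) = -72
Natural end conditions: σ_0 = σ_3 = 0.
Solving the tridiagonal system: σ_0 = 0, σ_1 = 8, σ_2 = -20, σ_3 = 0.
On [0, 1], g(x) = -5 + 11/3·x + 0·x² + 4/3·x³.
With x = 3/4: g(3/4) = -27/16.

-1.6875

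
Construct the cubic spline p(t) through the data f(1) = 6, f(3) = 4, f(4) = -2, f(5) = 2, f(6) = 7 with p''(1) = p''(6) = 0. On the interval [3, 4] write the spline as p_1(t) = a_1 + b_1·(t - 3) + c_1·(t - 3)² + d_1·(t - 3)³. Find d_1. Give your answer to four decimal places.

4.2791

With m_i denoting the second derivative at x_i, h_i = 2, 1, 1, 1, and Δ_i = (y_(i+1) − y_i)/h_i = -1, -6, 4, 5:
  2·m_0 + 6·m_1 + 1·m_2 = 6(Δ_1 - Δ_0) = -30
  1·m_1 + 4·m_2 + 1·m_3 = 6(Δ_2 - Δ_1) = 60
  1·m_2 + 4·m_3 + 1·m_4 = 6(Δ_3 - Δ_2) = 6
Natural end conditions: m_0 = m_4 = 0.
Hence m_0 = 0, m_1 = -342/43, m_2 = 762/43, m_3 = -126/43, m_4 = 0.
On [3, 4], with p_1(t) = a_1 + b_1·(t - 3) + c_1·(t - 3)² + d_1·(t - 3)³: c_1 = m_1/2 = -171/43, d_1 = (m_2 - m_1)/(6h_1) = 184/43, b_1 = Δ_1 - h_1(2m_1 + m_2)/6 = -271/43.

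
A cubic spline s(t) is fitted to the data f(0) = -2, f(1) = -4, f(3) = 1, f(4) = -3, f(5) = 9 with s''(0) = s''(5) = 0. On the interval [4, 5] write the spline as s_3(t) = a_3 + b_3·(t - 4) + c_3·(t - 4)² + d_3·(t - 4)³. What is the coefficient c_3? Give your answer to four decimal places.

Put M_i = s'' at the i-th knot. Here h = (1, 2, 1, 1) and Δ = (-2, 5/2, -4, 12), so the interior equations h_(i-1)·M_(i-1) + 2(h_(i-1)+h_i)·M_i + h_i·M_(i+1) = 6(Δ_i − Δ_(i-1)) read
  1·M_0 + 6·M_1 + 2·M_2 = 6(Δ_1 - Δ_0) = 27
  2·M_1 + 6·M_2 + 1·M_3 = 6(Δ_2 - Δ_1) = -39
  1·M_2 + 4·M_3 + 1·M_4 = 6(Δ_3 - Δ_2) = 96
Natural end conditions: M_0 = M_4 = 0.
Solving: M_0 = 0, M_1 = 1125/122, M_2 = -864/61, M_3 = 1680/61, M_4 = 0.
On [4, 5], with s_3(t) = a_3 + b_3·(t - 4) + c_3·(t - 4)² + d_3·(t - 4)³: c_3 = M_3/2 = 840/61, d_3 = (M_4 - M_3)/(6h_3) = -280/61, b_3 = Δ_3 - h_3(2M_3 + M_4)/6 = 172/61.

13.7705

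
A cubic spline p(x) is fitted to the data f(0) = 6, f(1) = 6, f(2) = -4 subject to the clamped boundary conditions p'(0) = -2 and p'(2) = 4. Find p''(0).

Put M_i = p'' at the i-th knot. Here h = (1, 1) and Δ = (0, -10), so the interior equations h_(i-1)·M_(i-1) + 2(h_(i-1)+h_i)·M_i + h_i·M_(i+1) = 6(Δ_i − Δ_(i-1)) read
  1·M_0 + 4·M_1 + 1·M_2 = 6(Δ_1 - Δ_0) = -60
Clamped end conditions give two more equations: 2h_0·M_0 + h_0·M_1 = 6(Δ_0 - p'(0)) = 12 and h_1·M_1 + 2h_1·M_2 = 6(p'(2) - Δ_1) = 84.
Solving the tridiagonal system: M_0 = 24, M_1 = -36, M_2 = 60.

24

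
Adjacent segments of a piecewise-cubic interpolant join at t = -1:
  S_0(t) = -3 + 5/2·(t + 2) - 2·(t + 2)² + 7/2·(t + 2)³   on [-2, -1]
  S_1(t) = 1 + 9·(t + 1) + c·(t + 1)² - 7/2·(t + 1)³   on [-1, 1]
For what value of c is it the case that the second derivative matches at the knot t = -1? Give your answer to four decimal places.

S_0''(t) = -4 + 21·(t + 2), so S_0''(-1) = 17. On the right, S_1''(-1) = 2c, so c = 17/2.

8.5000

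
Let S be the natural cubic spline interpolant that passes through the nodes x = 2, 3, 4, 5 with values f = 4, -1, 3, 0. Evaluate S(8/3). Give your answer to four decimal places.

-0.3951

Put M_i = S'' at the i-th knot. Here h = (1, 1, 1) and Δ = (-5, 4, -3), so the interior equations h_(i-1)·M_(i-1) + 2(h_(i-1)+h_i)·M_i + h_i·M_(i+1) = 6(Δ_i − Δ_(i-1)) read
  1·M_0 + 4·M_1 + 1·M_2 = 6(Δ_1 - Δ_0) = 54
  1·M_1 + 4·M_2 + 1·M_3 = 6(Δ_2 - Δ_1) = -42
Natural end conditions: M_0 = M_3 = 0.
Solving: M_0 = 0, M_1 = 86/5, M_2 = -74/5, M_3 = 0.
On [2, 3], S(x) = 4 - 118/15·(x - 2) + 0·(x - 2)² + 43/15·(x - 2)³.
With (x - 2) = 2/3: S(8/3) = -32/81.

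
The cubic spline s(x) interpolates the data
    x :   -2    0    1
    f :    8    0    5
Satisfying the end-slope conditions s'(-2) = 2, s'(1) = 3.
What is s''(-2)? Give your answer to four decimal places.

Let M_i = s''(x_i). Step sizes h_i = 2, 1; slopes of the chords Δ_i = (y_(i+1) - y_i)/h_i = -4, 5.
  2·M_0 + 6·M_1 + 1·M_2 = 6(Δ_1 - Δ_0) = 54
Clamped end conditions give two more equations: 2h_0·M_0 + h_0·M_1 = 6(Δ_0 - s'(-2)) = -36 and h_1·M_1 + 2h_1·M_2 = 6(s'(1) - Δ_1) = -12.
Solving: M_0 = -53/3, M_1 = 52/3, M_2 = -44/3.

-17.6667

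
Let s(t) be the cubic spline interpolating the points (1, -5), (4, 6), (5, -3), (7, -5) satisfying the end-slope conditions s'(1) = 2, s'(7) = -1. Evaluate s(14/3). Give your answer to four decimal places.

-0.0600

Put M_i = s'' at the i-th knot. Here h = (3, 1, 2) and Δ = (11/3, -9, -1), so the interior equations h_(i-1)·M_(i-1) + 2(h_(i-1)+h_i)·M_i + h_i·M_(i+1) = 6(Δ_i − Δ_(i-1)) read
  3·M_0 + 8·M_1 + 1·M_2 = 6(Δ_1 - Δ_0) = -76
  1·M_1 + 6·M_2 + 2·M_3 = 6(Δ_2 - Δ_1) = 48
Clamped end conditions give two more equations: 2h_0·M_0 + h_0·M_1 = 6(Δ_0 - s'(1)) = 10 and h_2·M_2 + 2h_2·M_3 = 6(s'(7) - Δ_2) = 0.
Solving the tridiagonal system: M_0 = 62/7, M_1 = -302/21, M_2 = 262/21, M_3 = -131/21.
On [4, 5], s(t) = 6 - 44/7·(t - 4) - 151/21·(t - 4)² + 94/21·(t - 4)³.
With (t - 4) = 2/3: s(14/3) = -34/567.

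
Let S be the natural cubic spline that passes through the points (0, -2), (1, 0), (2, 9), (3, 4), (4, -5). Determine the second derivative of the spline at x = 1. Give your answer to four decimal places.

16.8214

Let M_i = S''(x_i). Step sizes h_i = 1, 1, 1, 1; slopes of the chords Δ_i = (y_(i+1) - y_i)/h_i = 2, 9, -5, -9.
  1·M_0 + 4·M_1 + 1·M_2 = 6(Δ_1 - Δ_0) = 42
  1·M_1 + 4·M_2 + 1·M_3 = 6(Δ_2 - Δ_1) = -84
  1·M_2 + 4·M_3 + 1·M_4 = 6(Δ_3 - Δ_2) = -24
Natural end conditions: M_0 = M_4 = 0.
Solving: M_0 = 0, M_1 = 471/28, M_2 = -177/7, M_3 = 9/28, M_4 = 0.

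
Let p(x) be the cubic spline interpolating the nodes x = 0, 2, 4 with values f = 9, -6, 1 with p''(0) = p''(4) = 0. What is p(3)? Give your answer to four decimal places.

-4.5625

Write M_i for p''(x_i). With h_i = 2, 2 and divided differences Δ_i = -15/2, 7/2, the continuity of p' gives the tridiagonal system
  2·M_0 + 8·M_1 + 2·M_2 = 6(Δ_1 - Δ_0) = 66
Natural end conditions: M_0 = M_2 = 0.
Hence M_0 = 0, M_1 = 33/4, M_2 = 0.
On [2, 4], p(x) = -6 - 2·(x - 2) + 33/8·(x - 2)² - 11/16·(x - 2)³.
With (x - 2) = 1: p(3) = -73/16.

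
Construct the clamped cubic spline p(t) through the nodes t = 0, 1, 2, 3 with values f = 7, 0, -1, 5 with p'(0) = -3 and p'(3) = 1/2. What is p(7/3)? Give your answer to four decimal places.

Let m_i = p''(x_i). Step sizes h_i = 1, 1, 1; slopes of the chords Δ_i = (y_(i+1) - y_i)/h_i = -7, -1, 6.
  1·m_0 + 4·m_1 + 1·m_2 = 6(Δ_1 - Δ_0) = 36
  1·m_1 + 4·m_2 + 1·m_3 = 6(Δ_2 - Δ_1) = 42
Clamped end conditions give two more equations: 2h_0·m_0 + h_0·m_1 = 6(Δ_0 - p'(0)) = -24 and h_2·m_2 + 2h_2·m_3 = 6(p'(3) - Δ_2) = -33.
Hence m_0 = -253/15, m_1 = 146/15, m_2 = 209/15, m_3 = -352/15.
On [2, 3], p(t) = -1 + 79/15·(t - 2) + 209/30·(t - 2)² - 187/30·(t - 2)³.
With (t - 2) = 1/3: p(7/3) = 526/405.

1.2988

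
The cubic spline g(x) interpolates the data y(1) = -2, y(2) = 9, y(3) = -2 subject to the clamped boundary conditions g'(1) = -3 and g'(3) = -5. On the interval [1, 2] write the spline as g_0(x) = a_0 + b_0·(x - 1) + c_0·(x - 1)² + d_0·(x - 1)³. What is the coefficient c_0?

Let m_i = g''(x_i). Step sizes h_i = 1, 1; slopes of the chords Δ_i = (y_(i+1) - y_i)/h_i = 11, -11.
  1·m_0 + 4·m_1 + 1·m_2 = 6(Δ_1 - Δ_0) = -132
Clamped end conditions give two more equations: 2h_0·m_0 + h_0·m_1 = 6(Δ_0 - g'(1)) = 84 and h_1·m_1 + 2h_1·m_2 = 6(g'(3) - Δ_1) = 36.
Hence m_0 = 74, m_1 = -64, m_2 = 50.
On [1, 2], with g_0(x) = a_0 + b_0·(x - 1) + c_0·(x - 1)² + d_0·(x - 1)³: c_0 = m_0/2 = 37, d_0 = (m_1 - m_0)/(6h_0) = -23, b_0 = Δ_0 - h_0(2m_0 + m_1)/6 = -3.

37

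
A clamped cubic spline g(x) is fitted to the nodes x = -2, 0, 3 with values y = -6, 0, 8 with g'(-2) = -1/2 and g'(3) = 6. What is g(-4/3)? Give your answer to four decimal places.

Put m_i = g'' at the i-th knot. Here h = (2, 3) and Δ = (3, 8/3), so the interior equations h_(i-1)·m_(i-1) + 2(h_(i-1)+h_i)·m_i + h_i·m_(i+1) = 6(Δ_i − Δ_(i-1)) read
  2·m_0 + 10·m_1 + 3·m_2 = 6(Δ_1 - Δ_0) = -2
Clamped end conditions give two more equations: 2h_0·m_0 + h_0·m_1 = 6(Δ_0 - g'(-2)) = 21 and h_1·m_1 + 2h_1·m_2 = 6(g'(3) - Δ_1) = 20.
Forward elimination and back-substitution give m_0 = 27/4, m_1 = -3, m_2 = 29/6.
On [-2, 0], g(x) = -6 - 1/2·(x + 2) + 27/8·(x + 2)² - 13/16·(x + 2)³.
With (x + 2) = 2/3: g(-4/3) = -137/27.

-5.0741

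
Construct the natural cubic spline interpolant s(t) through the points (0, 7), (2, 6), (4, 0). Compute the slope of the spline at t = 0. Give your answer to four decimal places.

With M_i denoting the second derivative at x_i, h_i = 2, 2, and Δ_i = (y_(i+1) − y_i)/h_i = -1/2, -3:
  2·M_0 + 8·M_1 + 2·M_2 = 6(Δ_1 - Δ_0) = -15
Natural end conditions: M_0 = M_2 = 0.
Solving the tridiagonal system: M_0 = 0, M_1 = -15/8, M_2 = 0.
On [0, 2], s'(t) = b_0 + 2c_0·t + 3d_0·t² with b_0 = Δ_0 - h_0(2M_0 + M_1)/6 = 1/8, c_0 = M_0/2 = 0, d_0 = (M_1 - M_0)/(6h_0) = -5/32. So s'(0) = 1/8.

0.1250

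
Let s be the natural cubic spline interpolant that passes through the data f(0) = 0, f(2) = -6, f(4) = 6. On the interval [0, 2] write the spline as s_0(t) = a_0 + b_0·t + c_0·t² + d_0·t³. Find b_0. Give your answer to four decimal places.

With M_i denoting the second derivative at x_i, h_i = 2, 2, and Δ_i = (y_(i+1) − y_i)/h_i = -3, 6:
  2·M_0 + 8·M_1 + 2·M_2 = 6(Δ_1 - Δ_0) = 54
Natural end conditions: M_0 = M_2 = 0.
Hence M_0 = 0, M_1 = 27/4, M_2 = 0.
On [0, 2], with s_0(t) = a_0 + b_0·t + c_0·t² + d_0·t³: c_0 = M_0/2 = 0, d_0 = (M_1 - M_0)/(6h_0) = 9/16, b_0 = Δ_0 - h_0(2M_0 + M_1)/6 = -21/4.

-5.2500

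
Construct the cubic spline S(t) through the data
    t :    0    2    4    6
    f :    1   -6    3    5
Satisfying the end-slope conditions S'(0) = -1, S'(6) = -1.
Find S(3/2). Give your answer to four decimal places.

-4.9719

Write M_i for S''(x_i). With h_i = 2, 2, 2 and divided differences Δ_i = -7/2, 9/2, 1, the continuity of S' gives the tridiagonal system
  2·M_0 + 8·M_1 + 2·M_2 = 6(Δ_1 - Δ_0) = 48
  2·M_1 + 8·M_2 + 2·M_3 = 6(Δ_2 - Δ_1) = -21
Clamped end conditions give two more equations: 2h_0·M_0 + h_0·M_1 = 6(Δ_0 - S'(0)) = -15 and h_2·M_2 + 2h_2·M_3 = 6(S'(6) - Δ_2) = -12.
Solving the tridiagonal system: M_0 = -42/5, M_1 = 93/10, M_2 = -24/5, M_3 = -3/5.
On [0, 2], S(t) = 1 - 1·t - 21/5·t² + 59/40·t³.
With t = 3/2: S(3/2) = -1591/320.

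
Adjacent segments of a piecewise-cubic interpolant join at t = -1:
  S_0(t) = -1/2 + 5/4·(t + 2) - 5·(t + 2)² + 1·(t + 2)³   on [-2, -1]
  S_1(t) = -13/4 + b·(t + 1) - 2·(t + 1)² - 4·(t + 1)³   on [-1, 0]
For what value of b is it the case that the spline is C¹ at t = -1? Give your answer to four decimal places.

-5.7500

S_0'(t) = 5/4 - 10·(t + 2) + 3·(t + 2)², so S_0'(-1) = -23/4. On the right, S_1'(-1) = b, so b = -23/4.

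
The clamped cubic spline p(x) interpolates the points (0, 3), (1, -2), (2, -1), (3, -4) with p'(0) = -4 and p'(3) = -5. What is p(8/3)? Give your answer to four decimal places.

-2.4617

Write σ_i for p''(x_i). With h_i = 1, 1, 1 and divided differences Δ_i = -5, 1, -3, the continuity of p' gives the tridiagonal system
  1·σ_0 + 4·σ_1 + 1·σ_2 = 6(Δ_1 - Δ_0) = 36
  1·σ_1 + 4·σ_2 + 1·σ_3 = 6(Δ_2 - Δ_1) = -24
Clamped end conditions give two more equations: 2h_0·σ_0 + h_0·σ_1 = 6(Δ_0 - p'(0)) = -6 and h_2·σ_2 + 2h_2·σ_3 = 6(p'(3) - Δ_2) = -12.
Solving the tridiagonal system: σ_0 = -148/15, σ_1 = 206/15, σ_2 = -136/15, σ_3 = -22/15.
On [2, 3], p(x) = -1 + 4/15·(x - 2) - 68/15·(x - 2)² + 19/15·(x - 2)³.
With (x - 2) = 2/3: p(8/3) = -997/405.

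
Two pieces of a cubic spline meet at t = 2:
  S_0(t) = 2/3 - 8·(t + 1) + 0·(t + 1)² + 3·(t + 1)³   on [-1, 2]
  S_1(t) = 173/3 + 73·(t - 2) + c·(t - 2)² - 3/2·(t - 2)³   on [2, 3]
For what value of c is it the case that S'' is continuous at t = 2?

S_0''(t) = 0 + 18·(t + 1), so S_0''(2) = 54. On the right, S_1''(2) = 2c, so c = 27.

27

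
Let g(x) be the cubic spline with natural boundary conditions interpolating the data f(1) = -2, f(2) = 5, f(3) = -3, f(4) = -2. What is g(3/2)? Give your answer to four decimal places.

Write σ_i for g''(x_i). With h_i = 1, 1, 1 and divided differences Δ_i = 7, -8, 1, the continuity of g' gives the tridiagonal system
  1·σ_0 + 4·σ_1 + 1·σ_2 = 6(Δ_1 - Δ_0) = -90
  1·σ_1 + 4·σ_2 + 1·σ_3 = 6(Δ_2 - Δ_1) = 54
Natural end conditions: σ_0 = σ_3 = 0.
Solving: σ_0 = 0, σ_1 = -138/5, σ_2 = 102/5, σ_3 = 0.
On [1, 2], g(x) = -2 + 58/5·(x - 1) + 0·(x - 1)² - 23/5·(x - 1)³.
With (x - 1) = 1/2: g(3/2) = 129/40.

3.2250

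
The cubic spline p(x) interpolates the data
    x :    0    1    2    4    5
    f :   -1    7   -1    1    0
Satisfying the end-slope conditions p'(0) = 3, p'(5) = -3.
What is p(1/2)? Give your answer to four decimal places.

Let M_i = p''(x_i). Step sizes h_i = 1, 1, 2, 1; slopes of the chords Δ_i = (y_(i+1) - y_i)/h_i = 8, -8, 1, -1.
  1·M_0 + 4·M_1 + 1·M_2 = 6(Δ_1 - Δ_0) = -96
  1·M_1 + 6·M_2 + 2·M_3 = 6(Δ_2 - Δ_1) = 54
  2·M_2 + 6·M_3 + 1·M_4 = 6(Δ_3 - Δ_2) = -12
Clamped end conditions give two more equations: 2h_0·M_0 + h_0·M_1 = 6(Δ_0 - p'(0)) = 30 and h_3·M_3 + 2h_3·M_4 = 6(p'(5) - Δ_3) = -12.
Hence M_0 = 267/8, M_1 = -147/4, M_2 = 141/8, M_3 = -15/2, M_4 = -9/4.
On [0, 1], p(x) = -1 + 3·x + 267/16·x² - 187/16·x³.
With x = 1/2: p(1/2) = 411/128.

3.2109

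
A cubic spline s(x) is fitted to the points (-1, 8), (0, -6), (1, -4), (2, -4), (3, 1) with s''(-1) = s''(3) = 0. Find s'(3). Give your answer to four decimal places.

Put M_i = s'' at the i-th knot. Here h = (1, 1, 1, 1) and Δ = (-14, 2, 0, 5), so the interior equations h_(i-1)·M_(i-1) + 2(h_(i-1)+h_i)·M_i + h_i·M_(i+1) = 6(Δ_i − Δ_(i-1)) read
  1·M_0 + 4·M_1 + 1·M_2 = 6(Δ_1 - Δ_0) = 96
  1·M_1 + 4·M_2 + 1·M_3 = 6(Δ_2 - Δ_1) = -12
  1·M_2 + 4·M_3 + 1·M_4 = 6(Δ_3 - Δ_2) = 30
Natural end conditions: M_0 = M_4 = 0.
Forward elimination and back-substitution give M_0 = 0, M_1 = 759/28, M_2 = -87/7, M_3 = 297/28, M_4 = 0.
On [2, 3], s'(x) = b_3 + 2c_3·(x - 2) + 3d_3·(x - 2)² with b_3 = Δ_3 - h_3(2M_3 + M_4)/6 = 41/28, c_3 = M_3/2 = 297/56, d_3 = (M_4 - M_3)/(6h_3) = -99/56. So s'(3) = 379/56.

6.7679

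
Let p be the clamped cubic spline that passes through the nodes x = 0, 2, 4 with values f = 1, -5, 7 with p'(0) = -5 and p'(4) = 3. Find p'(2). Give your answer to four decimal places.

2.7500

Let σ_i = p''(x_i). Step sizes h_i = 2, 2; slopes of the chords Δ_i = (y_(i+1) - y_i)/h_i = -3, 6.
  2·σ_0 + 8·σ_1 + 2·σ_2 = 6(Δ_1 - Δ_0) = 54
Clamped end conditions give two more equations: 2h_0·σ_0 + h_0·σ_1 = 6(Δ_0 - p'(0)) = 12 and h_1·σ_1 + 2h_1·σ_2 = 6(p'(4) - Δ_1) = -18.
Hence σ_0 = -7/4, σ_1 = 19/2, σ_2 = -37/4.
On [2, 4], p'(x) = b_1 + 2c_1·(x - 2) + 3d_1·(x - 2)² with b_1 = Δ_1 - h_1(2σ_1 + σ_2)/6 = 11/4, c_1 = σ_1/2 = 19/4, d_1 = (σ_2 - σ_1)/(6h_1) = -25/16. So p'(2) = 11/4.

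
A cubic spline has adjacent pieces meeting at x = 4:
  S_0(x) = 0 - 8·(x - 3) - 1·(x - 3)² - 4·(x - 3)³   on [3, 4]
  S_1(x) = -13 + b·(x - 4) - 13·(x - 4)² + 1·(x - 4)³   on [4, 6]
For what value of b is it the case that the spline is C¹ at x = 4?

S_0'(x) = -8 - 2·(x - 3) - 12·(x - 3)², so S_0'(4) = -22. On the right, S_1'(4) = b, so b = -22.

-22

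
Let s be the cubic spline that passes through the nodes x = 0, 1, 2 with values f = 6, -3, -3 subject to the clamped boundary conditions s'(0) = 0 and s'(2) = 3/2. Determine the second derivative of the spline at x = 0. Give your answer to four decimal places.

-39.7500

Write M_i for s''(x_i). With h_i = 1, 1 and divided differences Δ_i = -9, 0, the continuity of s' gives the tridiagonal system
  1·M_0 + 4·M_1 + 1·M_2 = 6(Δ_1 - Δ_0) = 54
Clamped end conditions give two more equations: 2h_0·M_0 + h_0·M_1 = 6(Δ_0 - s'(0)) = -54 and h_1·M_1 + 2h_1·M_2 = 6(s'(2) - Δ_1) = 9.
Forward elimination and back-substitution give M_0 = -159/4, M_1 = 51/2, M_2 = -33/4.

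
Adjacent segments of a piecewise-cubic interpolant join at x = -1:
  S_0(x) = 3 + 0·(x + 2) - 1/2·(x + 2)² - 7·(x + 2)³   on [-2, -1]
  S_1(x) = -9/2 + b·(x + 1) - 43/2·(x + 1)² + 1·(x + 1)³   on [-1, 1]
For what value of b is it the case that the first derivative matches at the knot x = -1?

-22

S_0'(x) = 0 - 1·(x + 2) - 21·(x + 2)², so S_0'(-1) = -22. On the right, S_1'(-1) = b, so b = -22.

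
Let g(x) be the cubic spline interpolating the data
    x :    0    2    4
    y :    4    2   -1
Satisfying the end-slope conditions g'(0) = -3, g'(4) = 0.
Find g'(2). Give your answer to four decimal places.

-1.1250

Put m_i = g'' at the i-th knot. Here h = (2, 2) and Δ = (-1, -3/2), so the interior equations h_(i-1)·m_(i-1) + 2(h_(i-1)+h_i)·m_i + h_i·m_(i+1) = 6(Δ_i − Δ_(i-1)) read
  2·m_0 + 8·m_1 + 2·m_2 = 6(Δ_1 - Δ_0) = -3
Clamped end conditions give two more equations: 2h_0·m_0 + h_0·m_1 = 6(Δ_0 - g'(0)) = 12 and h_1·m_1 + 2h_1·m_2 = 6(g'(4) - Δ_1) = 9.
Solving the tridiagonal system: m_0 = 33/8, m_1 = -9/4, m_2 = 27/8.
On [2, 4], g'(x) = b_1 + 2c_1·(x - 2) + 3d_1·(x - 2)² with b_1 = Δ_1 - h_1(2m_1 + m_2)/6 = -9/8, c_1 = m_1/2 = -9/8, d_1 = (m_2 - m_1)/(6h_1) = 15/32. So g'(2) = -9/8.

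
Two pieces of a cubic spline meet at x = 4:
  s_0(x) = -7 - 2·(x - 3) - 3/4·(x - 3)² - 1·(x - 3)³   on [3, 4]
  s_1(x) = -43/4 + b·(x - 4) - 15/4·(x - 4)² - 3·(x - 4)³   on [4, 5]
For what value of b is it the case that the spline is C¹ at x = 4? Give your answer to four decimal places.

-6.5000

s_0'(x) = -2 - 3/2·(x - 3) - 3·(x - 3)², so s_0'(4) = -13/2. On the right, s_1'(4) = b, so b = -13/2.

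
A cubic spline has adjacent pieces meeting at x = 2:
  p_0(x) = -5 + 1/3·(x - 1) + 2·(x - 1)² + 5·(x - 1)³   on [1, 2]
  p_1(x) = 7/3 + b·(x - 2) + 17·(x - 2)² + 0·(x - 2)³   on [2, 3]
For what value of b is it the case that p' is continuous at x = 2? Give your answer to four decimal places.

p_0'(x) = 1/3 + 4·(x - 1) + 15·(x - 1)², so p_0'(2) = 58/3. On the right, p_1'(2) = b, so b = 58/3.

19.3333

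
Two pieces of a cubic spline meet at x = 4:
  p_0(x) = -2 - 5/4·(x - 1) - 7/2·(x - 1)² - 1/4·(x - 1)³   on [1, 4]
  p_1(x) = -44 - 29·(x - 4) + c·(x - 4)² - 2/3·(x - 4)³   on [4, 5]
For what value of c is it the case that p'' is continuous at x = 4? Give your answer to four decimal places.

-5.7500

p_0''(x) = -7 - 3/2·(x - 1), so p_0''(4) = -23/2. On the right, p_1''(4) = 2c, so c = -23/4.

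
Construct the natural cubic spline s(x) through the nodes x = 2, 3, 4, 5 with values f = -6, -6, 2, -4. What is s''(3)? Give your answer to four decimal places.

Put σ_i = s'' at the i-th knot. Here h = (1, 1, 1) and Δ = (0, 8, -6), so the interior equations h_(i-1)·σ_(i-1) + 2(h_(i-1)+h_i)·σ_i + h_i·σ_(i+1) = 6(Δ_i − Δ_(i-1)) read
  1·σ_0 + 4·σ_1 + 1·σ_2 = 6(Δ_1 - Δ_0) = 48
  1·σ_1 + 4·σ_2 + 1·σ_3 = 6(Δ_2 - Δ_1) = -84
Natural end conditions: σ_0 = σ_3 = 0.
Solving: σ_0 = 0, σ_1 = 92/5, σ_2 = -128/5, σ_3 = 0.

18.4000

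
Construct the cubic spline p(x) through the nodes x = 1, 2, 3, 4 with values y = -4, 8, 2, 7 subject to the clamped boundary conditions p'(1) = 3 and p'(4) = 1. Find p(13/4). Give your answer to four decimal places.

With M_i denoting the second derivative at x_i, h_i = 1, 1, 1, and Δ_i = (y_(i+1) − y_i)/h_i = 12, -6, 5:
  1·M_0 + 4·M_1 + 1·M_2 = 6(Δ_1 - Δ_0) = -108
  1·M_1 + 4·M_2 + 1·M_3 = 6(Δ_2 - Δ_1) = 66
Clamped end conditions give two more equations: 2h_0·M_0 + h_0·M_1 = 6(Δ_0 - p'(1)) = 54 and h_2·M_2 + 2h_2·M_3 = 6(p'(4) - Δ_2) = -24.
Solving the tridiagonal system: M_0 = 772/15, M_1 = -734/15, M_2 = 544/15, M_3 = -452/15.
On [3, 4], p(x) = 2 - 31/15·(x - 3) + 272/15·(x - 3)² - 166/15·(x - 3)³.
With (x - 3) = 1/4: p(13/4) = 391/160.

2.4438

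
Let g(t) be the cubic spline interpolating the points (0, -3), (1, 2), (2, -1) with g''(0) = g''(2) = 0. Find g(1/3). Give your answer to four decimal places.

-0.7407

With M_i denoting the second derivative at x_i, h_i = 1, 1, and Δ_i = (y_(i+1) − y_i)/h_i = 5, -3:
  1·M_0 + 4·M_1 + 1·M_2 = 6(Δ_1 - Δ_0) = -48
Natural end conditions: M_0 = M_2 = 0.
Hence M_0 = 0, M_1 = -12, M_2 = 0.
On [0, 1], g(t) = -3 + 7·t + 0·t² - 2·t³.
With t = 1/3: g(1/3) = -20/27.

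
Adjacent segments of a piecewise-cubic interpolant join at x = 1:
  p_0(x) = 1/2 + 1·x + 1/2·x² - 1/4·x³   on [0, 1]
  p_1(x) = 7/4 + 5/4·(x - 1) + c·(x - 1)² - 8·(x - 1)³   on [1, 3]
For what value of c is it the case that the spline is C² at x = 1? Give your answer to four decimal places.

-0.2500

p_0''(x) = 1 - 3/2·x, so p_0''(1) = -1/2. On the right, p_1''(1) = 2c, so c = -1/4.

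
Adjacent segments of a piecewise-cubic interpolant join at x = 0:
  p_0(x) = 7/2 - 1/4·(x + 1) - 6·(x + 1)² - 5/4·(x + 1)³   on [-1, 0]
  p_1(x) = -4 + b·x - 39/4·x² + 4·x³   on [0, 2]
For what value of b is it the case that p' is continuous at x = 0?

p_0'(x) = -1/4 - 12·(x + 1) - 15/4·(x + 1)², so p_0'(0) = -16. On the right, p_1'(0) = b, so b = -16.

-16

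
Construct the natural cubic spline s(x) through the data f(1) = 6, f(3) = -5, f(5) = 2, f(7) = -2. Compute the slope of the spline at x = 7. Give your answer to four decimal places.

-4.0667

Write m_i for s''(x_i). With h_i = 2, 2, 2 and divided differences Δ_i = -11/2, 7/2, -2, the continuity of s' gives the tridiagonal system
  2·m_0 + 8·m_1 + 2·m_2 = 6(Δ_1 - Δ_0) = 54
  2·m_1 + 8·m_2 + 2·m_3 = 6(Δ_2 - Δ_1) = -33
Natural end conditions: m_0 = m_3 = 0.
Solving: m_0 = 0, m_1 = 83/10, m_2 = -31/5, m_3 = 0.
On [5, 7], s'(x) = b_2 + 2c_2·(x - 5) + 3d_2·(x - 5)² with b_2 = Δ_2 - h_2(2m_2 + m_3)/6 = 32/15, c_2 = m_2/2 = -31/10, d_2 = (m_3 - m_2)/(6h_2) = 31/60. So s'(7) = -61/15.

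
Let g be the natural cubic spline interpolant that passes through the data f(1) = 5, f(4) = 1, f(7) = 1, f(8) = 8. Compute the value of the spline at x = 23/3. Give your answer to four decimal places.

Write m_i for g''(x_i). With h_i = 3, 3, 1 and divided differences Δ_i = -4/3, 0, 7, the continuity of g' gives the tridiagonal system
  3·m_0 + 12·m_1 + 3·m_2 = 6(Δ_1 - Δ_0) = 8
  3·m_1 + 8·m_2 + 1·m_3 = 6(Δ_2 - Δ_1) = 42
Natural end conditions: m_0 = m_3 = 0.
Hence m_0 = 0, m_1 = -62/87, m_2 = 160/29, m_3 = 0.
On [7, 8], g(x) = 1 + 449/87·(x - 7) + 80/29·(x - 7)² - 80/87·(x - 7)³.
With (x - 7) = 2/3: g(23/3) = 12671/2349.

5.3942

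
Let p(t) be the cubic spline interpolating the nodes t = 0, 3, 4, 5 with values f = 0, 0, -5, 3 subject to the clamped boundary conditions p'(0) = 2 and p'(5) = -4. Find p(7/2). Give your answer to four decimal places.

-4.1293

Put M_i = p'' at the i-th knot. Here h = (3, 1, 1) and Δ = (0, -5, 8), so the interior equations h_(i-1)·M_(i-1) + 2(h_(i-1)+h_i)·M_i + h_i·M_(i+1) = 6(Δ_i − Δ_(i-1)) read
  3·M_0 + 8·M_1 + 1·M_2 = 6(Δ_1 - Δ_0) = -30
  1·M_1 + 4·M_2 + 1·M_3 = 6(Δ_2 - Δ_1) = 78
Clamped end conditions give two more equations: 2h_0·M_0 + h_0·M_1 = 6(Δ_0 - p'(0)) = -12 and h_2·M_2 + 2h_2·M_3 = 6(p'(5) - Δ_2) = -72.
Solving: M_0 = 74/29, M_1 = -264/29, M_2 = 1020/29, M_3 = -1554/29.
On [3, 4], p(t) = 0 - 227/29·(t - 3) - 132/29·(t - 3)² + 214/29·(t - 3)³.
With (t - 3) = 1/2: p(7/2) = -479/116.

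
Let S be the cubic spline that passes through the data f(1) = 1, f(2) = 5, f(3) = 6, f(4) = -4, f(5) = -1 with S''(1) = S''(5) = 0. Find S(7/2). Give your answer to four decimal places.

0.8661

Let m_i = S''(x_i). Step sizes h_i = 1, 1, 1, 1; slopes of the chords Δ_i = (y_(i+1) - y_i)/h_i = 4, 1, -10, 3.
  1·m_0 + 4·m_1 + 1·m_2 = 6(Δ_1 - Δ_0) = -18
  1·m_1 + 4·m_2 + 1·m_3 = 6(Δ_2 - Δ_1) = -66
  1·m_2 + 4·m_3 + 1·m_4 = 6(Δ_3 - Δ_2) = 78
Natural end conditions: m_0 = m_4 = 0.
Solving: m_0 = 0, m_1 = 9/7, m_2 = -162/7, m_3 = 177/7, m_4 = 0.
On [3, 4], S(x) = 6 - 13/2·(x - 3) - 81/7·(x - 3)² + 113/14·(x - 3)³.
With (x - 3) = 1/2: S(7/2) = 97/112.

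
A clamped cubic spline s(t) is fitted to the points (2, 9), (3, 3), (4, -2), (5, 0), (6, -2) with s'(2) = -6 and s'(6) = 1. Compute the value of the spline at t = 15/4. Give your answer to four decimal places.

-1.4481

With M_i denoting the second derivative at x_i, h_i = 1, 1, 1, 1, and Δ_i = (y_(i+1) − y_i)/h_i = -6, -5, 2, -2:
  1·M_0 + 4·M_1 + 1·M_2 = 6(Δ_1 - Δ_0) = 6
  1·M_1 + 4·M_2 + 1·M_3 = 6(Δ_2 - Δ_1) = 42
  1·M_2 + 4·M_3 + 1·M_4 = 6(Δ_3 - Δ_2) = -24
Clamped end conditions give two more equations: 2h_0·M_0 + h_0·M_1 = 6(Δ_0 - s'(2)) = 0 and h_3·M_3 + 2h_3·M_4 = 6(s'(6) - Δ_3) = 18.
Solving the tridiagonal system: M_0 = 17/14, M_1 = -17/7, M_2 = 29/2, M_3 = -95/7, M_4 = 221/14.
On [3, 4], s(t) = 3 - 185/28·(t - 3) - 17/14·(t - 3)² + 79/28·(t - 3)³.
With (t - 3) = 3/4: s(15/4) = -2595/1792.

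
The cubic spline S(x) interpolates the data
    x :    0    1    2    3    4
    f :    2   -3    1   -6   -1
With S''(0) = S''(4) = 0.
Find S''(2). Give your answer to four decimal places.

-27.8571

Write m_i for S''(x_i). With h_i = 1, 1, 1, 1 and divided differences Δ_i = -5, 4, -7, 5, the continuity of S' gives the tridiagonal system
  1·m_0 + 4·m_1 + 1·m_2 = 6(Δ_1 - Δ_0) = 54
  1·m_1 + 4·m_2 + 1·m_3 = 6(Δ_2 - Δ_1) = -66
  1·m_2 + 4·m_3 + 1·m_4 = 6(Δ_3 - Δ_2) = 72
Natural end conditions: m_0 = m_4 = 0.
Hence m_0 = 0, m_1 = 573/28, m_2 = -195/7, m_3 = 699/28, m_4 = 0.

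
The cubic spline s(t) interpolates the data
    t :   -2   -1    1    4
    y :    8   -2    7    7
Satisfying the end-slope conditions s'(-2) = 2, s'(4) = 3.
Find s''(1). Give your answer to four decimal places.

-10.3860

Write σ_i for s''(x_i). With h_i = 1, 2, 3 and divided differences Δ_i = -10, 9/2, 0, the continuity of s' gives the tridiagonal system
  1·σ_0 + 6·σ_1 + 2·σ_2 = 6(Δ_1 - Δ_0) = 87
  2·σ_1 + 10·σ_2 + 3·σ_3 = 6(Δ_2 - Δ_1) = -27
Clamped end conditions give two more equations: 2h_0·σ_0 + h_0·σ_1 = 6(Δ_0 - s'(-2)) = -72 and h_2·σ_2 + 2h_2·σ_3 = 6(s'(4) - Δ_2) = 18.
Forward elimination and back-substitution give σ_0 = -2797/57, σ_1 = 1490/57, σ_2 = -592/57, σ_3 = 467/57.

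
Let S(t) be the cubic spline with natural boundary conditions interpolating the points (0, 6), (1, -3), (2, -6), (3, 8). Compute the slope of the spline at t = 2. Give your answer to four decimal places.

5.7333

With m_i denoting the second derivative at x_i, h_i = 1, 1, 1, and Δ_i = (y_(i+1) − y_i)/h_i = -9, -3, 14:
  1·m_0 + 4·m_1 + 1·m_2 = 6(Δ_1 - Δ_0) = 36
  1·m_1 + 4·m_2 + 1·m_3 = 6(Δ_2 - Δ_1) = 102
Natural end conditions: m_0 = m_3 = 0.
Forward elimination and back-substitution give m_0 = 0, m_1 = 14/5, m_2 = 124/5, m_3 = 0.
On [2, 3], S'(t) = b_2 + 2c_2·(t - 2) + 3d_2·(t - 2)² with b_2 = Δ_2 - h_2(2m_2 + m_3)/6 = 86/15, c_2 = m_2/2 = 62/5, d_2 = (m_3 - m_2)/(6h_2) = -62/15. So S'(2) = 86/15.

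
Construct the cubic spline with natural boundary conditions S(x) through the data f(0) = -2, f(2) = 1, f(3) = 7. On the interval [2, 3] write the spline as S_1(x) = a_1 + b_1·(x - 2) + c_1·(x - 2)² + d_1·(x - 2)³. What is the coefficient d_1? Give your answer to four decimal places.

Let σ_i = S''(x_i). Step sizes h_i = 2, 1; slopes of the chords Δ_i = (y_(i+1) - y_i)/h_i = 3/2, 6.
  2·σ_0 + 6·σ_1 + 1·σ_2 = 6(Δ_1 - Δ_0) = 27
Natural end conditions: σ_0 = σ_2 = 0.
Hence σ_0 = 0, σ_1 = 9/2, σ_2 = 0.
On [2, 3], with S_1(x) = a_1 + b_1·(x - 2) + c_1·(x - 2)² + d_1·(x - 2)³: c_1 = σ_1/2 = 9/4, d_1 = (σ_2 - σ_1)/(6h_1) = -3/4, b_1 = Δ_1 - h_1(2σ_1 + σ_2)/6 = 9/2.

-0.7500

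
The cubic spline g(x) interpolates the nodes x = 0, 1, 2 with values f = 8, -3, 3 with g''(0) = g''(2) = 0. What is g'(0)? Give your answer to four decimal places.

With m_i denoting the second derivative at x_i, h_i = 1, 1, and Δ_i = (y_(i+1) − y_i)/h_i = -11, 6:
  1·m_0 + 4·m_1 + 1·m_2 = 6(Δ_1 - Δ_0) = 102
Natural end conditions: m_0 = m_2 = 0.
Forward elimination and back-substitution give m_0 = 0, m_1 = 51/2, m_2 = 0.
On [0, 1], g'(x) = b_0 + 2c_0·x + 3d_0·x² with b_0 = Δ_0 - h_0(2m_0 + m_1)/6 = -61/4, c_0 = m_0/2 = 0, d_0 = (m_1 - m_0)/(6h_0) = 17/4. So g'(0) = -61/4.

-15.2500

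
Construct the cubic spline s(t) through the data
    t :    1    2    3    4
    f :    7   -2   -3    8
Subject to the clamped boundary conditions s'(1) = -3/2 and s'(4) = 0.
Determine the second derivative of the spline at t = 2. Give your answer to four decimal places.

Write m_i for s''(x_i). With h_i = 1, 1, 1 and divided differences Δ_i = -9, -1, 11, the continuity of s' gives the tridiagonal system
  1·m_0 + 4·m_1 + 1·m_2 = 6(Δ_1 - Δ_0) = 48
  1·m_1 + 4·m_2 + 1·m_3 = 6(Δ_2 - Δ_1) = 72
Clamped end conditions give two more equations: 2h_0·m_0 + h_0·m_1 = 6(Δ_0 - s'(1)) = -45 and h_2·m_2 + 2h_2·m_3 = 6(s'(4) - Δ_2) = -66.
Solving: m_0 = -144/5, m_1 = 63/5, m_2 = 132/5, m_3 = -231/5.

12.6000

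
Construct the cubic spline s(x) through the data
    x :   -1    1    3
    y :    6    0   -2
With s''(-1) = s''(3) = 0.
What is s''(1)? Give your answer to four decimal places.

Put M_i = s'' at the i-th knot. Here h = (2, 2) and Δ = (-3, -1), so the interior equations h_(i-1)·M_(i-1) + 2(h_(i-1)+h_i)·M_i + h_i·M_(i+1) = 6(Δ_i − Δ_(i-1)) read
  2·M_0 + 8·M_1 + 2·M_2 = 6(Δ_1 - Δ_0) = 12
Natural end conditions: M_0 = M_2 = 0.
Solving the tridiagonal system: M_0 = 0, M_1 = 3/2, M_2 = 0.

1.5000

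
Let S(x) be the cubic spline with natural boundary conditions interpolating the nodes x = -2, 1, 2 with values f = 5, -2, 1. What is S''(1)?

Let M_i = S''(x_i). Step sizes h_i = 3, 1; slopes of the chords Δ_i = (y_(i+1) - y_i)/h_i = -7/3, 3.
  3·M_0 + 8·M_1 + 1·M_2 = 6(Δ_1 - Δ_0) = 32
Natural end conditions: M_0 = M_2 = 0.
Hence M_0 = 0, M_1 = 4, M_2 = 0.

4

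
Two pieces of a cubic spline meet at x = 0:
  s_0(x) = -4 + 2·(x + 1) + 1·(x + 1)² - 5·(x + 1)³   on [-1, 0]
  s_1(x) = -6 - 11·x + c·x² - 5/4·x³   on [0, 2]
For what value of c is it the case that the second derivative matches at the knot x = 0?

s_0''(x) = 2 - 30·(x + 1), so s_0''(0) = -28. On the right, s_1''(0) = 2c, so c = -14.

-14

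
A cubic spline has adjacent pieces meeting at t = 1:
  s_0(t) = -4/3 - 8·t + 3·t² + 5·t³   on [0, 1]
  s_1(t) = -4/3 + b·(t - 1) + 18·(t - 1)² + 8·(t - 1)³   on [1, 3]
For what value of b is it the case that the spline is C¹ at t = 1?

s_0'(t) = -8 + 6·t + 15·t², so s_0'(1) = 13. On the right, s_1'(1) = b, so b = 13.

13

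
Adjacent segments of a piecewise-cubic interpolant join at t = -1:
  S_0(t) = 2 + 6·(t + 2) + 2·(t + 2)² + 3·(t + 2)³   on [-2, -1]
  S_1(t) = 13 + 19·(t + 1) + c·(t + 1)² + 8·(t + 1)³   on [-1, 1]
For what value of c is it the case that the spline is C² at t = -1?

11

S_0''(t) = 4 + 18·(t + 2), so S_0''(-1) = 22. On the right, S_1''(-1) = 2c, so c = 11.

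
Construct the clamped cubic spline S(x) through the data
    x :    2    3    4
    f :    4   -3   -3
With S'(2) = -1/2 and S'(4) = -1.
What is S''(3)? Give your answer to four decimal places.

Let m_i = S''(x_i). Step sizes h_i = 1, 1; slopes of the chords Δ_i = (y_(i+1) - y_i)/h_i = -7, 0.
  1·m_0 + 4·m_1 + 1·m_2 = 6(Δ_1 - Δ_0) = 42
Clamped end conditions give two more equations: 2h_0·m_0 + h_0·m_1 = 6(Δ_0 - S'(2)) = -39 and h_1·m_1 + 2h_1·m_2 = 6(S'(4) - Δ_1) = -6.
Solving the tridiagonal system: m_0 = -121/4, m_1 = 43/2, m_2 = -55/4.

21.5000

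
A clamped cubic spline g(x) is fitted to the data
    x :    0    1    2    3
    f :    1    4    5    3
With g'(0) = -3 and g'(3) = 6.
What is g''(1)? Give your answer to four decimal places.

-5.6000

Put m_i = g'' at the i-th knot. Here h = (1, 1, 1) and Δ = (3, 1, -2), so the interior equations h_(i-1)·m_(i-1) + 2(h_(i-1)+h_i)·m_i + h_i·m_(i+1) = 6(Δ_i − Δ_(i-1)) read
  1·m_0 + 4·m_1 + 1·m_2 = 6(Δ_1 - Δ_0) = -12
  1·m_1 + 4·m_2 + 1·m_3 = 6(Δ_2 - Δ_1) = -18
Clamped end conditions give two more equations: 2h_0·m_0 + h_0·m_1 = 6(Δ_0 - g'(0)) = 36 and h_2·m_2 + 2h_2·m_3 = 6(g'(3) - Δ_2) = 48.
Solving the tridiagonal system: m_0 = 104/5, m_1 = -28/5, m_2 = -52/5, m_3 = 146/5.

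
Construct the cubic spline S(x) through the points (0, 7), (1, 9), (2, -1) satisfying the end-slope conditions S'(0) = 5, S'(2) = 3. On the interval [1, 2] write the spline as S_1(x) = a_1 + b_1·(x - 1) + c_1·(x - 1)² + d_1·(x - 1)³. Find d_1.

Put M_i = S'' at the i-th knot. Here h = (1, 1) and Δ = (2, -10), so the interior equations h_(i-1)·M_(i-1) + 2(h_(i-1)+h_i)·M_i + h_i·M_(i+1) = 6(Δ_i − Δ_(i-1)) read
  1·M_0 + 4·M_1 + 1·M_2 = 6(Δ_1 - Δ_0) = -72
Clamped end conditions give two more equations: 2h_0·M_0 + h_0·M_1 = 6(Δ_0 - S'(0)) = -18 and h_1·M_1 + 2h_1·M_2 = 6(S'(2) - Δ_1) = 78.
Forward elimination and back-substitution give M_0 = 8, M_1 = -34, M_2 = 56.
On [1, 2], with S_1(x) = a_1 + b_1·(x - 1) + c_1·(x - 1)² + d_1·(x - 1)³: c_1 = M_1/2 = -17, d_1 = (M_2 - M_1)/(6h_1) = 15, b_1 = Δ_1 - h_1(2M_1 + M_2)/6 = -8.

15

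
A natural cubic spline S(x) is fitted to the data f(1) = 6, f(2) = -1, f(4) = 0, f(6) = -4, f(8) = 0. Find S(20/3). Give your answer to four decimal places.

Put M_i = S'' at the i-th knot. Here h = (1, 2, 2, 2) and Δ = (-7, 1/2, -2, 2), so the interior equations h_(i-1)·M_(i-1) + 2(h_(i-1)+h_i)·M_i + h_i·M_(i+1) = 6(Δ_i − Δ_(i-1)) read
  1·M_0 + 6·M_1 + 2·M_2 = 6(Δ_1 - Δ_0) = 45
  2·M_1 + 8·M_2 + 2·M_3 = 6(Δ_2 - Δ_1) = -15
  2·M_2 + 8·M_3 + 2·M_4 = 6(Δ_3 - Δ_2) = 24
Natural end conditions: M_0 = M_4 = 0.
Hence M_0 = 0, M_1 = 759/82, M_2 = -216/41, M_3 = 177/41, M_4 = 0.
On [6, 8], S(x) = -4 - 36/41·(x - 6) + 177/82·(x - 6)² - 59/164·(x - 6)³.
With (x - 6) = 2/3: S(20/3) = -4132/1107.

-3.7326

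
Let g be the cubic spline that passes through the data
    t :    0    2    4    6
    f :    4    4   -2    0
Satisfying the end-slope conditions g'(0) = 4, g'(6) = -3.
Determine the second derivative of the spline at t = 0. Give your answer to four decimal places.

Let M_i = g''(x_i). Step sizes h_i = 2, 2, 2; slopes of the chords Δ_i = (y_(i+1) - y_i)/h_i = 0, -3, 1.
  2·M_0 + 8·M_1 + 2·M_2 = 6(Δ_1 - Δ_0) = -18
  2·M_1 + 8·M_2 + 2·M_3 = 6(Δ_2 - Δ_1) = 24
Clamped end conditions give two more equations: 2h_0·M_0 + h_0·M_1 = 6(Δ_0 - g'(0)) = -24 and h_2·M_2 + 2h_2·M_3 = 6(g'(6) - Δ_2) = -24.
Solving: M_0 = -71/15, M_1 = -38/15, M_2 = 88/15, M_3 = -134/15.

-4.7333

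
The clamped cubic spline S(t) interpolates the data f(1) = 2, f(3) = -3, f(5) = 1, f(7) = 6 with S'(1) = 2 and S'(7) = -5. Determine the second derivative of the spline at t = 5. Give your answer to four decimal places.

With σ_i denoting the second derivative at x_i, h_i = 2, 2, 2, and Δ_i = (y_(i+1) − y_i)/h_i = -5/2, 2, 5/2:
  2·σ_0 + 8·σ_1 + 2·σ_2 = 6(Δ_1 - Δ_0) = 27
  2·σ_1 + 8·σ_2 + 2·σ_3 = 6(Δ_2 - Δ_1) = 3
Clamped end conditions give two more equations: 2h_0·σ_0 + h_0·σ_1 = 6(Δ_0 - S'(1)) = -27 and h_2·σ_2 + 2h_2·σ_3 = 6(S'(7) - Δ_2) = -45.
Solving the tridiagonal system: σ_0 = -28/3, σ_1 = 31/6, σ_2 = 13/6, σ_3 = -37/3.

2.1667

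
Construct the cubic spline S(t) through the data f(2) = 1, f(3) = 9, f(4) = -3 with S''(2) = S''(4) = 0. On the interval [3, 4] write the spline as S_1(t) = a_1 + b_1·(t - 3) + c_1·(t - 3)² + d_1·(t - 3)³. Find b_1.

-2

Write σ_i for S''(x_i). With h_i = 1, 1 and divided differences Δ_i = 8, -12, the continuity of S' gives the tridiagonal system
  1·σ_0 + 4·σ_1 + 1·σ_2 = 6(Δ_1 - Δ_0) = -120
Natural end conditions: σ_0 = σ_2 = 0.
Forward elimination and back-substitution give σ_0 = 0, σ_1 = -30, σ_2 = 0.
On [3, 4], with S_1(t) = a_1 + b_1·(t - 3) + c_1·(t - 3)² + d_1·(t - 3)³: c_1 = σ_1/2 = -15, d_1 = (σ_2 - σ_1)/(6h_1) = 5, b_1 = Δ_1 - h_1(2σ_1 + σ_2)/6 = -2.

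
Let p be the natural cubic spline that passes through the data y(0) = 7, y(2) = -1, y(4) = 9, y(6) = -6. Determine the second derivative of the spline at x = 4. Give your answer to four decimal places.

-11.8000

Put σ_i = p'' at the i-th knot. Here h = (2, 2, 2) and Δ = (-4, 5, -15/2), so the interior equations h_(i-1)·σ_(i-1) + 2(h_(i-1)+h_i)·σ_i + h_i·σ_(i+1) = 6(Δ_i − Δ_(i-1)) read
  2·σ_0 + 8·σ_1 + 2·σ_2 = 6(Δ_1 - Δ_0) = 54
  2·σ_1 + 8·σ_2 + 2·σ_3 = 6(Δ_2 - Δ_1) = -75
Natural end conditions: σ_0 = σ_3 = 0.
Solving: σ_0 = 0, σ_1 = 97/10, σ_2 = -59/5, σ_3 = 0.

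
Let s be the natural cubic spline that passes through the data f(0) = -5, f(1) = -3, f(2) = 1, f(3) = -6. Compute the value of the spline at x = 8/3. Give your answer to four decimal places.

-2.7580

Put σ_i = s'' at the i-th knot. Here h = (1, 1, 1) and Δ = (2, 4, -7), so the interior equations h_(i-1)·σ_(i-1) + 2(h_(i-1)+h_i)·σ_i + h_i·σ_(i+1) = 6(Δ_i − Δ_(i-1)) read
  1·σ_0 + 4·σ_1 + 1·σ_2 = 6(Δ_1 - Δ_0) = 12
  1·σ_1 + 4·σ_2 + 1·σ_3 = 6(Δ_2 - Δ_1) = -66
Natural end conditions: σ_0 = σ_3 = 0.
Solving: σ_0 = 0, σ_1 = 38/5, σ_2 = -92/5, σ_3 = 0.
On [2, 3], s(x) = 1 - 13/15·(x - 2) - 46/5·(x - 2)² + 46/15·(x - 2)³.
With (x - 2) = 2/3: s(8/3) = -1117/405.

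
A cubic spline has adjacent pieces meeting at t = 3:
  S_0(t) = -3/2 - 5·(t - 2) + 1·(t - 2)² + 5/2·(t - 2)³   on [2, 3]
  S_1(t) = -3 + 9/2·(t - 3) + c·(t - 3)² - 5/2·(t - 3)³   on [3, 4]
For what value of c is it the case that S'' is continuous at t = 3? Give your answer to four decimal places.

S_0''(t) = 2 + 15·(t - 2), so S_0''(3) = 17. On the right, S_1''(3) = 2c, so c = 17/2.

8.5000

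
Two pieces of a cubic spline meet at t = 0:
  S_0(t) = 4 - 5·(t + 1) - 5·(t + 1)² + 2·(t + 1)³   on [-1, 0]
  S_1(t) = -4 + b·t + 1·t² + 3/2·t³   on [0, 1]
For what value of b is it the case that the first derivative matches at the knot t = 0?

S_0'(t) = -5 - 10·(t + 1) + 6·(t + 1)², so S_0'(0) = -9. On the right, S_1'(0) = b, so b = -9.

-9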